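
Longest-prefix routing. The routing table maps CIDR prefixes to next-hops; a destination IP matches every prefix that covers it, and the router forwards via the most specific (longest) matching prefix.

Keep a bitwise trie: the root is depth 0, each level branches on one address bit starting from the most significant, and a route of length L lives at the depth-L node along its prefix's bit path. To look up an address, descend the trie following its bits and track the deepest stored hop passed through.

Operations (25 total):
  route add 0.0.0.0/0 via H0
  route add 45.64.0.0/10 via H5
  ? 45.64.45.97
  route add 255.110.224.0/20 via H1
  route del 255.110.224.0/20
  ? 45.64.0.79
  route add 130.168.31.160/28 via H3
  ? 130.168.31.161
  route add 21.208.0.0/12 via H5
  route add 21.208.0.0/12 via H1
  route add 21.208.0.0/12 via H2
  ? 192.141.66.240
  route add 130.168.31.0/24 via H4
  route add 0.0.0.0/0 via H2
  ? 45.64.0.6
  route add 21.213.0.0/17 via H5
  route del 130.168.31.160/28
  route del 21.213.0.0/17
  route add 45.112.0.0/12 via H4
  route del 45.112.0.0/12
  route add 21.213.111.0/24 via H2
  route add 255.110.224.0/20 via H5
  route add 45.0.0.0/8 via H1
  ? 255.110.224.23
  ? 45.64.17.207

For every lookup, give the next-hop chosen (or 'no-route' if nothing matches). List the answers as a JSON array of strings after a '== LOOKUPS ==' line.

Trace:
  add 0.0.0.0/0 -> H0 at depth 0
  add 45.64.0.0/10 -> H5 at depth 10
  Q 45.64.45.97: descend 0010110101 ; hops seen [H0,H5] ; pick H5
  add 255.110.224.0/20 -> H1 at depth 20
  del 255.110.224.0/20 (clear depth 20)
  Q 45.64.0.79: descend 0010110101 ; hops seen [H0,H5] ; pick H5
  add 130.168.31.160/28 -> H3 at depth 28
  Q 130.168.31.161: descend 1000001010101000000111111010 ; hops seen [H0,H3] ; pick H3
  add 21.208.0.0/12 -> H5 at depth 12
  add 21.208.0.0/12 -> H1 at depth 12
  add 21.208.0.0/12 -> H2 at depth 12
  Q 192.141.66.240: descend 11 ; hops seen [H0] ; pick H0
  add 130.168.31.0/24 -> H4 at depth 24
  add 0.0.0.0/0 -> H2 at depth 0
  Q 45.64.0.6: descend 0010110101 ; hops seen [H2,H5] ; pick H5
  add 21.213.0.0/17 -> H5 at depth 17
  del 130.168.31.160/28 (clear depth 28)
  del 21.213.0.0/17 (clear depth 17)
  add 45.112.0.0/12 -> H4 at depth 12
  del 45.112.0.0/12 (clear depth 12)
  add 21.213.111.0/24 -> H2 at depth 24
  add 255.110.224.0/20 -> H5 at depth 20
  add 45.0.0.0/8 -> H1 at depth 8
  Q 255.110.224.23: descend 11111111011011101110 ; hops seen [H2,H5] ; pick H5
  Q 45.64.17.207: descend 0010110101 ; hops seen [H2,H1,H5] ; pick H5

== LOOKUPS ==
["H5","H5","H3","H0","H5","H5","H5"]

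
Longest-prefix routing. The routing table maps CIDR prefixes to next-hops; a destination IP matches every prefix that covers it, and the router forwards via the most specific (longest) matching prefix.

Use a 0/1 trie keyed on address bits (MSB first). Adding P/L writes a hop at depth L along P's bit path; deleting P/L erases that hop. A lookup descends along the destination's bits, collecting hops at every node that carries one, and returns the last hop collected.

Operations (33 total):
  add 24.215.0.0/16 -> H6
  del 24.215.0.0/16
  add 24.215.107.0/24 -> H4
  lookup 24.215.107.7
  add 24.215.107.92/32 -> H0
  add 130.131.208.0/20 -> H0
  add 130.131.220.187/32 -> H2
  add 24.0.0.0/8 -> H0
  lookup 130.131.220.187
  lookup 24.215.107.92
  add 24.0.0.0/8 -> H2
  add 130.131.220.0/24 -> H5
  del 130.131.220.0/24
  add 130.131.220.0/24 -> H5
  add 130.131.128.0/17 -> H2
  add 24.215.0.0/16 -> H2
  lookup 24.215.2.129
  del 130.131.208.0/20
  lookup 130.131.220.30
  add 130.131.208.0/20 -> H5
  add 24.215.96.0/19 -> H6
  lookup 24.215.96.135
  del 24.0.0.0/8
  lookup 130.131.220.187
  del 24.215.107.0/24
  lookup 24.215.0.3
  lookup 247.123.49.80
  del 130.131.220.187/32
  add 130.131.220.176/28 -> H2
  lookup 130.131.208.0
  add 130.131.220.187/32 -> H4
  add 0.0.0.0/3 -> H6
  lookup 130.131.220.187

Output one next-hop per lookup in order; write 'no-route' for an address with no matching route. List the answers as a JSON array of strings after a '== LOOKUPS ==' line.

Trace:
  + 24.215.0.0/16 (H6) depth=16
  del 24.215.0.0/16 (clear depth 16)
  + 24.215.107.0/24 (H4) depth=24
  lookup 24.215.107.7: bits 000110001101011101101011 walk d0:-→d1:-→d2:-→d3:-→d4:-→d5:-→d6:-→d7:-→d8:-→d9:-→d10:-→d11:-→d12:-→d13:-→d14:-→d15:-→d16:-→d17:-→d18:-→d19:-→d20:-→d21:-→d22:-→d23:-→d24:H4 -> H4
  + 24.215.107.92/32 (H0) depth=32
  + 130.131.208.0/20 (H0) depth=20
  + 130.131.220.187/32 (H2) depth=32
  + 24.0.0.0/8 (H0) depth=8
  lookup 130.131.220.187: bits 10000010100000111101110010111011 walk d0:-→d1:-→d2:-→d3:-→d4:-→d5:-→d6:-→d7:-→d8:-→d9:-→d10:-→d11:-→d12:-→d13:-→d14:-→d15:-→d16:-→d17:-→d18:-→d19:-→d20:H0→d21:-→d22:-→d23:-→d24:-→d25:-→d26:-→d27:-→d28:-→d29:-→d30:-→d31:-→d32:H2 -> H2
  lookup 24.215.107.92: bits 00011000110101110110101101011100 walk d0:-→d1:-→d2:-→d3:-→d4:-→d5:-→d6:-→d7:-→d8:H0→d9:-→d10:-→d11:-→d12:-→d13:-→d14:-→d15:-→d16:-→d17:-→d18:-→d19:-→d20:-→d21:-→d22:-→d23:-→d24:H4→d25:-→d26:-→d27:-→d28:-→d29:-→d30:-→d31:-→d32:H0 -> H0
  + 24.0.0.0/8 (H2) depth=8
  + 130.131.220.0/24 (H5) depth=24
  del 130.131.220.0/24 (clear depth 24)
  + 130.131.220.0/24 (H5) depth=24
  + 130.131.128.0/17 (H2) depth=17
  + 24.215.0.0/16 (H2) depth=16
  lookup 24.215.2.129: bits 00011000110101110 walk d0:-→d1:-→d2:-→d3:-→d4:-→d5:-→d6:-→d7:-→d8:H2→d9:-→d10:-→d11:-→d12:-→d13:-→d14:-→d15:-→d16:H2→d17:- -> H2
  del 130.131.208.0/20 (clear depth 20)
  lookup 130.131.220.30: bits 100000101000001111011100 walk d0:-→d1:-→d2:-→d3:-→d4:-→d5:-→d6:-→d7:-→d8:-→d9:-→d10:-→d11:-→d12:-→d13:-→d14:-→d15:-→d16:-→d17:H2→d18:-→d19:-→d20:-→d21:-→d22:-→d23:-→d24:H5 -> H5
  + 130.131.208.0/20 (H5) depth=20
  + 24.215.96.0/19 (H6) depth=19
  lookup 24.215.96.135: bits 00011000110101110110 walk d0:-→d1:-→d2:-→d3:-→d4:-→d5:-→d6:-→d7:-→d8:H2→d9:-→d10:-→d11:-→d12:-→d13:-→d14:-→d15:-→d16:H2→d17:-→d18:-→d19:H6→d20:- -> H6
  del 24.0.0.0/8 (clear depth 8)
  lookup 130.131.220.187: bits 10000010100000111101110010111011 walk d0:-→d1:-→d2:-→d3:-→d4:-→d5:-→d6:-→d7:-→d8:-→d9:-→d10:-→d11:-→d12:-→d13:-→d14:-→d15:-→d16:-→d17:H2→d18:-→d19:-→d20:H5→d21:-→d22:-→d23:-→d24:H5→d25:-→d26:-→d27:-→d28:-→d29:-→d30:-→d31:-→d32:H2 -> H2
  del 24.215.107.0/24 (clear depth 24)
  lookup 24.215.0.3: bits 00011000110101110 walk d0:-→d1:-→d2:-→d3:-→d4:-→d5:-→d6:-→d7:-→d8:-→d9:-→d10:-→d11:-→d12:-→d13:-→d14:-→d15:-→d16:H2→d17:- -> H2
  lookup 247.123.49.80: bits 1 walk d0:-→d1:- -> no-route
  del 130.131.220.187/32 (clear depth 32)
  + 130.131.220.176/28 (H2) depth=28
  lookup 130.131.208.0: bits 10000010100000111101 walk d0:-→d1:-→d2:-→d3:-→d4:-→d5:-→d6:-→d7:-→d8:-→d9:-→d10:-→d11:-→d12:-→d13:-→d14:-→d15:-→d16:-→d17:H2→d18:-→d19:-→d20:H5 -> H5
  + 130.131.220.187/32 (H4) depth=32
  + 0.0.0.0/3 (H6) depth=3
  lookup 130.131.220.187: bits 10000010100000111101110010111011 walk d0:-→d1:-→d2:-→d3:-→d4:-→d5:-→d6:-→d7:-→d8:-→d9:-→d10:-→d11:-→d12:-→d13:-→d14:-→d15:-→d16:-→d17:H2→d18:-→d19:-→d20:H5→d21:-→d22:-→d23:-→d24:H5→d25:-→d26:-→d27:-→d28:H2→d29:-→d30:-→d31:-→d32:H4 -> H4

== LOOKUPS ==
["H4","H2","H0","H2","H5","H6","H2","H2","no-route","H5","H4"]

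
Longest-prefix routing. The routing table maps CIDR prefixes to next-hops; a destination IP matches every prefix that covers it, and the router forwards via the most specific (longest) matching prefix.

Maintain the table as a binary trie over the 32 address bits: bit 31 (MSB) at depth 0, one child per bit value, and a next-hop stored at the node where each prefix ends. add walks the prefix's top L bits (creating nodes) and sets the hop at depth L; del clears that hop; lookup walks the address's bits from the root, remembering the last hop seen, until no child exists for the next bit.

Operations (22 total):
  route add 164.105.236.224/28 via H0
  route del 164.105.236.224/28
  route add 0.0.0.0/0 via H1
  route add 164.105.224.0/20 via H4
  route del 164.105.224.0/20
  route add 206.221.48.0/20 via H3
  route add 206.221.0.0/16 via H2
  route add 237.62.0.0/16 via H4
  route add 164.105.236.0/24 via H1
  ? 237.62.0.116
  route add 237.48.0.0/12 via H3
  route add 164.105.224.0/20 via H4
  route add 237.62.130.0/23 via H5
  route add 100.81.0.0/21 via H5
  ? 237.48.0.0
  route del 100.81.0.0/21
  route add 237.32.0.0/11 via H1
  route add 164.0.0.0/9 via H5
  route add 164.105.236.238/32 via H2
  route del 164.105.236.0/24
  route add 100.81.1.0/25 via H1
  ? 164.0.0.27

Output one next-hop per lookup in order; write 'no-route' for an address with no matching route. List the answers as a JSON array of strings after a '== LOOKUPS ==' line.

Trace:
  + 164.105.236.224/28 (H0) depth=28
  del 164.105.236.224/28 (clear depth 28)
  + 0.0.0.0/0 (H1) depth=0
  + 164.105.224.0/20 (H4) depth=20
  del 164.105.224.0/20 (clear depth 20)
  + 206.221.48.0/20 (H3) depth=20
  + 206.221.0.0/16 (H2) depth=16
  + 237.62.0.0/16 (H4) depth=16
  + 164.105.236.0/24 (H1) depth=24
  ? 237.62.0.116  path d0:H1→d1:-→d2:-→d3:-→d4:-→d5:-→d6:-→d7:-→d8:-→d9:-→d10:-→d11:-→d12:-→d13:-→d14:-→d15:-→d16:H4  best=H4
  + 237.48.0.0/12 (H3) depth=12
  + 164.105.224.0/20 (H4) depth=20
  + 237.62.130.0/23 (H5) depth=23
  + 100.81.0.0/21 (H5) depth=21
  ? 237.48.0.0  path d0:H1→d1:-→d2:-→d3:-→d4:-→d5:-→d6:-→d7:-→d8:-→d9:-→d10:-→d11:-→d12:H3  best=H3
  del 100.81.0.0/21 (clear depth 21)
  + 237.32.0.0/11 (H1) depth=11
  + 164.0.0.0/9 (H5) depth=9
  + 164.105.236.238/32 (H2) depth=32
  del 164.105.236.0/24 (clear depth 24)
  + 100.81.1.0/25 (H1) depth=25
  ? 164.0.0.27  path d0:H1→d1:-→d2:-→d3:-→d4:-→d5:-→d6:-→d7:-→d8:-→d9:H5  best=H5

== LOOKUPS ==
["H4","H3","H5"]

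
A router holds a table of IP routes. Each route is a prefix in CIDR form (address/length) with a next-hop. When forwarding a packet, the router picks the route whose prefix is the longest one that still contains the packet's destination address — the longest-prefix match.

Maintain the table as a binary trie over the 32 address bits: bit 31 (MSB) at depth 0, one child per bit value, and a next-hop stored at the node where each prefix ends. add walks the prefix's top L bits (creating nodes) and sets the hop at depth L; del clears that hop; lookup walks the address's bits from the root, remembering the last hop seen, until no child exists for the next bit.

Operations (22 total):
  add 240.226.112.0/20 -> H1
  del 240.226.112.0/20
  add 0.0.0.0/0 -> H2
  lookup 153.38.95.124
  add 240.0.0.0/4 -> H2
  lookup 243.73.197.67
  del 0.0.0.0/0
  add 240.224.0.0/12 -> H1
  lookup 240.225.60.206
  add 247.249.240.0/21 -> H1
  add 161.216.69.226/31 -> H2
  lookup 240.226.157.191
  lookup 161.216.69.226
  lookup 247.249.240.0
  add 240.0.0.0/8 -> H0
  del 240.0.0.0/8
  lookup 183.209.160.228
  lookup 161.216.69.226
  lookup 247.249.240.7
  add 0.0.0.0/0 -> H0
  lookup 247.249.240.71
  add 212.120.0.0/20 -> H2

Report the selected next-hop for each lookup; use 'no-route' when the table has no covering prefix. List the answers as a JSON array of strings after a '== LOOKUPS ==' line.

Trace:
  add 240.226.112.0/20 -> H1 at depth 20
  - 240.226.112.0/20 clear@20
  add 0.0.0.0/0 -> H2 at depth 0
  Q 153.38.95.124: descend 1 ; hops seen [H2] ; pick H2
  add 240.0.0.0/4 -> H2 at depth 4
  Q 243.73.197.67: descend 111100 ; hops seen [H2,H2] ; pick H2
  - 0.0.0.0/0 clear@0
  add 240.224.0.0/12 -> H1 at depth 12
  Q 240.225.60.206: descend 11110000111000 ; hops seen [H2,H1] ; pick H1
  add 247.249.240.0/21 -> H1 at depth 21
  add 161.216.69.226/31 -> H2 at depth 31
  Q 240.226.157.191: descend 1111000011100010 ; hops seen [H2,H1] ; pick H1
  Q 161.216.69.226: descend 1010000111011000010001011110001 ; hops seen [H2] ; pick H2
  Q 247.249.240.0: descend 111101111111100111110 ; hops seen [H2,H1] ; pick H1
  add 240.0.0.0/8 -> H0 at depth 8
  - 240.0.0.0/8 clear@8
  Q 183.209.160.228: descend 101 ; hops seen [∅] ; pick no-route
  Q 161.216.69.226: descend 1010000111011000010001011110001 ; hops seen [H2] ; pick H2
  Q 247.249.240.7: descend 111101111111100111110 ; hops seen [H2,H1] ; pick H1
  add 0.0.0.0/0 -> H0 at depth 0
  Q 247.249.240.71: descend 111101111111100111110 ; hops seen [H0,H2,H1] ; pick H1
  add 212.120.0.0/20 -> H2 at depth 20

== LOOKUPS ==
["H2","H2","H1","H1","H2","H1","no-route","H2","H1","H1"]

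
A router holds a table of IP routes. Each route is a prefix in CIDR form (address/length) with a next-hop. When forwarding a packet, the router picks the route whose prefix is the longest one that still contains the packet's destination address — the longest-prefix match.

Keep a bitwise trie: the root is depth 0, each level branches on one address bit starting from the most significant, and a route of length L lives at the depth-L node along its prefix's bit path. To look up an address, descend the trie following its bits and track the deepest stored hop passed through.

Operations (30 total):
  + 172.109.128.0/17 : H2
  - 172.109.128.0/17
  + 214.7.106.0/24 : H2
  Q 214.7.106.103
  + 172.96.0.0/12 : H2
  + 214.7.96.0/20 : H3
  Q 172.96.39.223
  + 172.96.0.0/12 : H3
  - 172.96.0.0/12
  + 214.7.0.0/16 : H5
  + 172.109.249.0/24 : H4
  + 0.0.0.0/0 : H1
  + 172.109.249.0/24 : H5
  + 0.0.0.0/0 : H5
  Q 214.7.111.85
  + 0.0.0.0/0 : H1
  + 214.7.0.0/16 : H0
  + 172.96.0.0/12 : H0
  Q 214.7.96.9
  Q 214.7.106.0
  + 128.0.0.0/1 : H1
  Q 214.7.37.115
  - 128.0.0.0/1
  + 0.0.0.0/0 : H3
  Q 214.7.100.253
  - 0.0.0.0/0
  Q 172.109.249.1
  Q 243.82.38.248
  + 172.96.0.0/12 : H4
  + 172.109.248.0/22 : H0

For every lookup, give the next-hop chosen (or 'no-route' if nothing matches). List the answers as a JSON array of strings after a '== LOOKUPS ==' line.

Trace:
  + 172.109.128.0/17 (H2) depth=17
  del 172.109.128.0/17 (clear depth 17)
  + 214.7.106.0/24 (H2) depth=24
  lookup 214.7.106.103: bits 110101100000011101101010 walk d0:-→d1:-→d2:-→d3:-→d4:-→d5:-→d6:-→d7:-→d8:-→d9:-→d10:-→d11:-→d12:-→d13:-→d14:-→d15:-→d16:-→d17:-→d18:-→d19:-→d20:-→d21:-→d22:-→d23:-→d24:H2 -> H2
  + 172.96.0.0/12 (H2) depth=12
  + 214.7.96.0/20 (H3) depth=20
  lookup 172.96.39.223: bits 101011000110 walk d0:-→d1:-→d2:-→d3:-→d4:-→d5:-→d6:-→d7:-→d8:-→d9:-→d10:-→d11:-→d12:H2 -> H2
  + 172.96.0.0/12 (H3) depth=12
  del 172.96.0.0/12 (clear depth 12)
  + 214.7.0.0/16 (H5) depth=16
  + 172.109.249.0/24 (H4) depth=24
  + 0.0.0.0/0 (H1) depth=0
  + 172.109.249.0/24 (H5) depth=24
  + 0.0.0.0/0 (H5) depth=0
  lookup 214.7.111.85: bits 110101100000011101101 walk d0:H5→d1:-→d2:-→d3:-→d4:-→d5:-→d6:-→d7:-→d8:-→d9:-→d10:-→d11:-→d12:-→d13:-→d14:-→d15:-→d16:H5→d17:-→d18:-→d19:-→d20:H3→d21:- -> H3
  + 0.0.0.0/0 (H1) depth=0
  + 214.7.0.0/16 (H0) depth=16
  + 172.96.0.0/12 (H0) depth=12
  lookup 214.7.96.9: bits 11010110000001110110 walk d0:H1→d1:-→d2:-→d3:-→d4:-→d5:-→d6:-→d7:-→d8:-→d9:-→d10:-→d11:-→d12:-→d13:-→d14:-→d15:-→d16:H0→d17:-→d18:-→d19:-→d20:H3 -> H3
  lookup 214.7.106.0: bits 110101100000011101101010 walk d0:H1→d1:-→d2:-→d3:-→d4:-→d5:-→d6:-→d7:-→d8:-→d9:-→d10:-→d11:-→d12:-→d13:-→d14:-→d15:-→d16:H0→d17:-→d18:-→d19:-→d20:H3→d21:-→d22:-→d23:-→d24:H2 -> H2
  + 128.0.0.0/1 (H1) depth=1
  lookup 214.7.37.115: bits 11010110000001110 walk d0:H1→d1:H1→d2:-→d3:-→d4:-→d5:-→d6:-→d7:-→d8:-→d9:-→d10:-→d11:-→d12:-→d13:-→d14:-→d15:-→d16:H0→d17:- -> H0
  del 128.0.0.0/1 (clear depth 1)
  + 0.0.0.0/0 (H3) depth=0
  lookup 214.7.100.253: bits 11010110000001110110 walk d0:H3→d1:-→d2:-→d3:-→d4:-→d5:-→d6:-→d7:-→d8:-→d9:-→d10:-→d11:-→d12:-→d13:-→d14:-→d15:-→d16:H0→d17:-→d18:-→d19:-→d20:H3 -> H3
  del 0.0.0.0/0 (clear depth 0)
  lookup 172.109.249.1: bits 101011000110110111111001 walk d0:-→d1:-→d2:-→d3:-→d4:-→d5:-→d6:-→d7:-→d8:-→d9:-→d10:-→d11:-→d12:H0→d13:-→d14:-→d15:-→d16:-→d17:-→d18:-→d19:-→d20:-→d21:-→d22:-→d23:-→d24:H5 -> H5
  lookup 243.82.38.248: bits 11 walk d0:-→d1:-→d2:- -> no-route
  + 172.96.0.0/12 (H4) depth=12
  + 172.109.248.0/22 (H0) depth=22

== LOOKUPS ==
["H2","H2","H3","H3","H2","H0","H3","H5","no-route"]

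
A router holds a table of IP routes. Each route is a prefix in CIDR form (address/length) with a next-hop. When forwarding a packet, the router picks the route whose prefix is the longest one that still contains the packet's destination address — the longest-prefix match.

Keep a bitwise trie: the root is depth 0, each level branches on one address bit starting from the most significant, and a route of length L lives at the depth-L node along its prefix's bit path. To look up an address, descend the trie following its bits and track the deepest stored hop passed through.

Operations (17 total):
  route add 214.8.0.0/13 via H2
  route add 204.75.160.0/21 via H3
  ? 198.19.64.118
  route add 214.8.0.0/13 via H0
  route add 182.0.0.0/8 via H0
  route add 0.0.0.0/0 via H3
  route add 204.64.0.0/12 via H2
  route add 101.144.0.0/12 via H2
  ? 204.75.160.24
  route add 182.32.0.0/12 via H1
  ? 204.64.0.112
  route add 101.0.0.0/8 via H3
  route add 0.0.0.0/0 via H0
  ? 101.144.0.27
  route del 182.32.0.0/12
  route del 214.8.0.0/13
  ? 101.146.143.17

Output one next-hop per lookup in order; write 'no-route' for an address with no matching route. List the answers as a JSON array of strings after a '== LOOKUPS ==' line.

Process each operation:
  add 214.8.0.0/13 -> H2 at depth 13
  add 204.75.160.0/21 -> H3 at depth 21
  lookup 198.19.64.118: bits 1100 walk d0:-→d1:-→d2:-→d3:-→d4:- -> no-route
  add 214.8.0.0/13 -> H0 at depth 13
  add 182.0.0.0/8 -> H0 at depth 8
  add 0.0.0.0/0 -> H3 at depth 0
  add 204.64.0.0/12 -> H2 at depth 12
  add 101.144.0.0/12 -> H2 at depth 12
  lookup 204.75.160.24: bits 110011000100101110100 walk d0:H3→d1:-→d2:-→d3:-→d4:-→d5:-→d6:-→d7:-→d8:-→d9:-→d10:-→d11:-→d12:H2→d13:-→d14:-→d15:-→d16:-→d17:-→d18:-→d19:-→d20:-→d21:H3 -> H3
  add 182.32.0.0/12 -> H1 at depth 12
  lookup 204.64.0.112: bits 110011000100 walk d0:H3→d1:-→d2:-→d3:-→d4:-→d5:-→d6:-→d7:-→d8:-→d9:-→d10:-→d11:-→d12:H2 -> H2
  add 101.0.0.0/8 -> H3 at depth 8
  add 0.0.0.0/0 -> H0 at depth 0
  lookup 101.144.0.27: bits 011001011001 walk d0:H0→d1:-→d2:-→d3:-→d4:-→d5:-→d6:-→d7:-→d8:H3→d9:-→d10:-→d11:-→d12:H2 -> H2
  del 182.32.0.0/12 (clear depth 12)
  del 214.8.0.0/13 (clear depth 13)
  lookup 101.146.143.17: bits 011001011001 walk d0:H0→d1:-→d2:-→d3:-→d4:-→d5:-→d6:-→d7:-→d8:H3→d9:-→d10:-→d11:-→d12:H2 -> H2

== LOOKUPS ==
["no-route","H3","H2","H2","H2"]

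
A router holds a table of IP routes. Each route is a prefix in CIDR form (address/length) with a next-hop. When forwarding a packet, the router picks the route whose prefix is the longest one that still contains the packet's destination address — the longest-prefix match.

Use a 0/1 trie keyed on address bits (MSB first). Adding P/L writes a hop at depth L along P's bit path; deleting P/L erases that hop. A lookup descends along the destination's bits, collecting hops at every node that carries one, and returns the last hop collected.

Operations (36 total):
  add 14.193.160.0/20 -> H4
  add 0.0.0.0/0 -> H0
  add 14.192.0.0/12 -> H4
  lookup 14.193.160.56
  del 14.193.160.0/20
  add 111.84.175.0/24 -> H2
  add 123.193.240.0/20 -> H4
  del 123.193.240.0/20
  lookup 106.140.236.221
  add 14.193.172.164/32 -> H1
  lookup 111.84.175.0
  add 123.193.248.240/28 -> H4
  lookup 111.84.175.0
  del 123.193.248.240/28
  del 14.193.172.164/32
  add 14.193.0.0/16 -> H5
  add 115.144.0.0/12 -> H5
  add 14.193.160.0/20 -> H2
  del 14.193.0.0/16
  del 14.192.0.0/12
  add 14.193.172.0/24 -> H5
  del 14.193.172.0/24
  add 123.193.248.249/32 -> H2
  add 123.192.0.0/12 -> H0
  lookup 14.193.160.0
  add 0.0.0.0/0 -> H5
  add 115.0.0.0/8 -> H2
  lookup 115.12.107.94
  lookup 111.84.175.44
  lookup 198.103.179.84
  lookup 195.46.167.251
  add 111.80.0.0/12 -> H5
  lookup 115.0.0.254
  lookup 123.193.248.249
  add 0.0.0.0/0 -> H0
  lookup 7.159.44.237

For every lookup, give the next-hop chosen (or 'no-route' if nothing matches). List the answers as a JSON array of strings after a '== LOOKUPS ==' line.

Process each operation:
  + 14.193.160.0/20 (H4) depth=20
  + 0.0.0.0/0 (H0) depth=0
  + 14.192.0.0/12 (H4) depth=12
  Q 14.193.160.56: descend 00001110110000011010 ; hops seen [H0,H4,H4] ; pick H4
  - 14.193.160.0/20 clear@20
  + 111.84.175.0/24 (H2) depth=24
  + 123.193.240.0/20 (H4) depth=20
  - 123.193.240.0/20 clear@20
  Q 106.140.236.221: descend 01101 ; hops seen [H0] ; pick H0
  + 14.193.172.164/32 (H1) depth=32
  Q 111.84.175.0: descend 011011110101010010101111 ; hops seen [H0,H2] ; pick H2
  + 123.193.248.240/28 (H4) depth=28
  Q 111.84.175.0: descend 011011110101010010101111 ; hops seen [H0,H2] ; pick H2
  - 123.193.248.240/28 clear@28
  - 14.193.172.164/32 clear@32
  + 14.193.0.0/16 (H5) depth=16
  + 115.144.0.0/12 (H5) depth=12
  + 14.193.160.0/20 (H2) depth=20
  - 14.193.0.0/16 clear@16
  - 14.192.0.0/12 clear@12
  + 14.193.172.0/24 (H5) depth=24
  - 14.193.172.0/24 clear@24
  + 123.193.248.249/32 (H2) depth=32
  + 123.192.0.0/12 (H0) depth=12
  Q 14.193.160.0: descend 00001110110000011010 ; hops seen [H0,H2] ; pick H2
  + 0.0.0.0/0 (H5) depth=0
  + 115.0.0.0/8 (H2) depth=8
  Q 115.12.107.94: descend 01110011 ; hops seen [H5,H2] ; pick H2
  Q 111.84.175.44: descend 011011110101010010101111 ; hops seen [H5,H2] ; pick H2
  Q 198.103.179.84: descend ε ; hops seen [H5] ; pick H5
  Q 195.46.167.251: descend ε ; hops seen [H5] ; pick H5
  + 111.80.0.0/12 (H5) depth=12
  Q 115.0.0.254: descend 01110011 ; hops seen [H5,H2] ; pick H2
  Q 123.193.248.249: descend 01111011110000011111100011111001 ; hops seen [H5,H0,H2] ; pick H2
  + 0.0.0.0/0 (H0) depth=0
  Q 7.159.44.237: descend 0000 ; hops seen [H0] ; pick H0

== LOOKUPS ==
["H4","H0","H2","H2","H2","H2","H2","H5","H5","H2","H2","H0"]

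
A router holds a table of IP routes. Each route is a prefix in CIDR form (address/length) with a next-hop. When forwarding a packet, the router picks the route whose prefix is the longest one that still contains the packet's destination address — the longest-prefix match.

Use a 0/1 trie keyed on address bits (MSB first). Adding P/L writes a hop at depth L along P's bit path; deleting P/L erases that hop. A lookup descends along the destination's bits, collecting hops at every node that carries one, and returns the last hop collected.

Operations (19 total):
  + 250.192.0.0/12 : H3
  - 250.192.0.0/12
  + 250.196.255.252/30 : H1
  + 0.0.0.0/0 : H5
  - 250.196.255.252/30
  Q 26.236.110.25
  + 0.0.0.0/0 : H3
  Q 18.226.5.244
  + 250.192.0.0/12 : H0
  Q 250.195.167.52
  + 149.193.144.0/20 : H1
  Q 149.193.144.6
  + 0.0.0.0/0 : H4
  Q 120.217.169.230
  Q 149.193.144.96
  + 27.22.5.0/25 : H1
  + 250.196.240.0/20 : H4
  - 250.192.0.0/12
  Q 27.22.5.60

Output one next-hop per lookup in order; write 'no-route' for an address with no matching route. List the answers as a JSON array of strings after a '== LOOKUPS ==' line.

Apply in order:
  add 250.192.0.0/12 -> H3 at depth 12
  del 250.192.0.0/12 (clear depth 12)
  add 250.196.255.252/30 -> H1 at depth 30
  add 0.0.0.0/0 -> H5 at depth 0
  del 250.196.255.252/30 (clear depth 30)
  ? 26.236.110.25  path d0:H5  best=H5
  add 0.0.0.0/0 -> H3 at depth 0
  ? 18.226.5.244  path d0:H3  best=H3
  add 250.192.0.0/12 -> H0 at depth 12
  ? 250.195.167.52  path d0:H3→d1:-→d2:-→d3:-→d4:-→d5:-→d6:-→d7:-→d8:-→d9:-→d10:-→d11:-→d12:H0→d13:-  best=H0
  add 149.193.144.0/20 -> H1 at depth 20
  ? 149.193.144.6  path d0:H3→d1:-→d2:-→d3:-→d4:-→d5:-→d6:-→d7:-→d8:-→d9:-→d10:-→d11:-→d12:-→d13:-→d14:-→d15:-→d16:-→d17:-→d18:-→d19:-→d20:H1  best=H1
  add 0.0.0.0/0 -> H4 at depth 0
  ? 120.217.169.230  path d0:H4  best=H4
  ? 149.193.144.96  path d0:H4→d1:-→d2:-→d3:-→d4:-→d5:-→d6:-→d7:-→d8:-→d9:-→d10:-→d11:-→d12:-→d13:-→d14:-→d15:-→d16:-→d17:-→d18:-→d19:-→d20:H1  best=H1
  add 27.22.5.0/25 -> H1 at depth 25
  add 250.196.240.0/20 -> H4 at depth 20
  del 250.192.0.0/12 (clear depth 12)
  ? 27.22.5.60  path d0:H4→d1:-→d2:-→d3:-→d4:-→d5:-→d6:-→d7:-→d8:-→d9:-→d10:-→d11:-→d12:-→d13:-→d14:-→d15:-→d16:-→d17:-→d18:-→d19:-→d20:-→d21:-→d22:-→d23:-→d24:-→d25:H1  best=H1

== LOOKUPS ==
["H5","H3","H0","H1","H4","H1","H1"]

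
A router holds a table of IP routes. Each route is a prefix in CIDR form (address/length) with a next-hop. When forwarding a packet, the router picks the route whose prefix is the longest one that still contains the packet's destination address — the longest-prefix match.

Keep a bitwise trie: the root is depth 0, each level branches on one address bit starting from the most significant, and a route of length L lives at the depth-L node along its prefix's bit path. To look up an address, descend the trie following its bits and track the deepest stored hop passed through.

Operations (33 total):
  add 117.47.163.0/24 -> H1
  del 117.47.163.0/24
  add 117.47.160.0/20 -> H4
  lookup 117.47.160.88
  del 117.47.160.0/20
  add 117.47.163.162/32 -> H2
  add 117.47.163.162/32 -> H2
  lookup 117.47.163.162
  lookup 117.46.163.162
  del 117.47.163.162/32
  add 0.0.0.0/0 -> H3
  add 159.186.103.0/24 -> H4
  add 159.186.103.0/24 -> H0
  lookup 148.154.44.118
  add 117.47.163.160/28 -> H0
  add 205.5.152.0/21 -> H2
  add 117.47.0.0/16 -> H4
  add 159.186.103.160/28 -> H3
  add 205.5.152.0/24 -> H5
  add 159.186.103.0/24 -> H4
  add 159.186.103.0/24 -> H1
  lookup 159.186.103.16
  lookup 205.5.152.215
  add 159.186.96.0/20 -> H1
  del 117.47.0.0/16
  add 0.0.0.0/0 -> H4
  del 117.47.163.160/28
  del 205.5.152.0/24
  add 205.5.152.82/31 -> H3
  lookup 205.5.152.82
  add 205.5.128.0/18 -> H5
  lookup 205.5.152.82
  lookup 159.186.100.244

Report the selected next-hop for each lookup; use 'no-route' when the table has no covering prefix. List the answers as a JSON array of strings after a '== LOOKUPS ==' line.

Process each operation:
  add 117.47.163.0/24 -> H1 at depth 24
  del 117.47.163.0/24 (clear depth 24)
  add 117.47.160.0/20 -> H4 at depth 20
  lookup 117.47.160.88: bits 0111010100101111101000 walk d0:-→d1:-→d2:-→d3:-→d4:-→d5:-→d6:-→d7:-→d8:-→d9:-→d10:-→d11:-→d12:-→d13:-→d14:-→d15:-→d16:-→d17:-→d18:-→d19:-→d20:H4→d21:-→d22:- -> H4
  del 117.47.160.0/20 (clear depth 20)
  add 117.47.163.162/32 -> H2 at depth 32
  add 117.47.163.162/32 -> H2 at depth 32
  lookup 117.47.163.162: bits 01110101001011111010001110100010 walk d0:-→d1:-→d2:-→d3:-→d4:-→d5:-→d6:-→d7:-→d8:-→d9:-→d10:-→d11:-→d12:-→d13:-→d14:-→d15:-→d16:-→d17:-→d18:-→d19:-→d20:-→d21:-→d22:-→d23:-→d24:-→d25:-→d26:-→d27:-→d28:-→d29:-→d30:-→d31:-→d32:H2 -> H2
  lookup 117.46.163.162: bits 011101010010111 walk d0:-→d1:-→d2:-→d3:-→d4:-→d5:-→d6:-→d7:-→d8:-→d9:-→d10:-→d11:-→d12:-→d13:-→d14:-→d15:- -> no-route
  del 117.47.163.162/32 (clear depth 32)
  add 0.0.0.0/0 -> H3 at depth 0
  add 159.186.103.0/24 -> H4 at depth 24
  add 159.186.103.0/24 -> H0 at depth 24
  lookup 148.154.44.118: bits 1001 walk d0:H3→d1:-→d2:-→d3:-→d4:- -> H3
  add 117.47.163.160/28 -> H0 at depth 28
  add 205.5.152.0/21 -> H2 at depth 21
  add 117.47.0.0/16 -> H4 at depth 16
  add 159.186.103.160/28 -> H3 at depth 28
  add 205.5.152.0/24 -> H5 at depth 24
  add 159.186.103.0/24 -> H4 at depth 24
  add 159.186.103.0/24 -> H1 at depth 24
  lookup 159.186.103.16: bits 100111111011101001100111 walk d0:H3→d1:-→d2:-→d3:-→d4:-→d5:-→d6:-→d7:-→d8:-→d9:-→d10:-→d11:-→d12:-→d13:-→d14:-→d15:-→d16:-→d17:-→d18:-→d19:-→d20:-→d21:-→d22:-→d23:-→d24:H1 -> H1
  lookup 205.5.152.215: bits 110011010000010110011000 walk d0:H3→d1:-→d2:-→d3:-→d4:-→d5:-→d6:-→d7:-→d8:-→d9:-→d10:-→d11:-→d12:-→d13:-→d14:-→d15:-→d16:-→d17:-→d18:-→d19:-→d20:-→d21:H2→d22:-→d23:-→d24:H5 -> H5
  add 159.186.96.0/20 -> H1 at depth 20
  del 117.47.0.0/16 (clear depth 16)
  add 0.0.0.0/0 -> H4 at depth 0
  del 117.47.163.160/28 (clear depth 28)
  del 205.5.152.0/24 (clear depth 24)
  add 205.5.152.82/31 -> H3 at depth 31
  lookup 205.5.152.82: bits 1100110100000101100110000101001 walk d0:H4→d1:-→d2:-→d3:-→d4:-→d5:-→d6:-→d7:-→d8:-→d9:-→d10:-→d11:-→d12:-→d13:-→d14:-→d15:-→d16:-→d17:-→d18:-→d19:-→d20:-→d21:H2→d22:-→d23:-→d24:-→d25:-→d26:-→d27:-→d28:-→d29:-→d30:-→d31:H3 -> H3
  add 205.5.128.0/18 -> H5 at depth 18
  lookup 205.5.152.82: bits 1100110100000101100110000101001 walk d0:H4→d1:-→d2:-→d3:-→d4:-→d5:-→d6:-→d7:-→d8:-→d9:-→d10:-→d11:-→d12:-→d13:-→d14:-→d15:-→d16:-→d17:-→d18:H5→d19:-→d20:-→d21:H2→d22:-→d23:-→d24:-→d25:-→d26:-→d27:-→d28:-→d29:-→d30:-→d31:H3 -> H3
  lookup 159.186.100.244: bits 1001111110111010011001 walk d0:H4→d1:-→d2:-→d3:-→d4:-→d5:-→d6:-→d7:-→d8:-→d9:-→d10:-→d11:-→d12:-→d13:-→d14:-→d15:-→d16:-→d17:-→d18:-→d19:-→d20:H1→d21:-→d22:- -> H1

== LOOKUPS ==
["H4","H2","no-route","H3","H1","H5","H3","H3","H1"]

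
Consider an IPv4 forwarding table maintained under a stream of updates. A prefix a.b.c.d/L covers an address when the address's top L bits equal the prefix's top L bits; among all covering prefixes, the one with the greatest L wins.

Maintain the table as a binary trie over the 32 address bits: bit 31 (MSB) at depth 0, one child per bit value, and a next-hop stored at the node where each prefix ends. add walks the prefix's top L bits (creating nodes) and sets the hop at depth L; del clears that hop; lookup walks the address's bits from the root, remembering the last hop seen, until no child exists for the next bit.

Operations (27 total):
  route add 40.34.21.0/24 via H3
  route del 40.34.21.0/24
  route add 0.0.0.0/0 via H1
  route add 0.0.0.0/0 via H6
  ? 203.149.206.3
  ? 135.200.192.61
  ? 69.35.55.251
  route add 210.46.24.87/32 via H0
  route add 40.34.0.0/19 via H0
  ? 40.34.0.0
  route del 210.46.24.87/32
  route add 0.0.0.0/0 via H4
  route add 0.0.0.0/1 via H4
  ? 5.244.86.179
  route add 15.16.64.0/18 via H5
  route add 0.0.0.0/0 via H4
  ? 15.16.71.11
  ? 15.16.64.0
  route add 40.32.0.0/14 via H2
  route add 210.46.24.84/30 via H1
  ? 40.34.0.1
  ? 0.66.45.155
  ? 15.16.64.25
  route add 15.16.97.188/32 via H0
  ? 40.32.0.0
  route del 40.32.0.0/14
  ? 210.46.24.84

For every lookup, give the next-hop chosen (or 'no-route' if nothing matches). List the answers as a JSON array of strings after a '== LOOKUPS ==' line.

Process each operation:
  add 40.34.21.0/24 -> H3 at depth 24
  - 40.34.21.0/24 clear@24
  add 0.0.0.0/0 -> H1 at depth 0
  add 0.0.0.0/0 -> H6 at depth 0
  lookup 203.149.206.3: bits ε walk d0:H6 -> H6
  lookup 135.200.192.61: bits ε walk d0:H6 -> H6
  lookup 69.35.55.251: bits 0 walk d0:H6→d1:- -> H6
  add 210.46.24.87/32 -> H0 at depth 32
  add 40.34.0.0/19 -> H0 at depth 19
  lookup 40.34.0.0: bits 0010100000100010000 walk d0:H6→d1:-→d2:-→d3:-→d4:-→d5:-→d6:-→d7:-→d8:-→d9:-→d10:-→d11:-→d12:-→d13:-→d14:-→d15:-→d16:-→d17:-→d18:-→d19:H0 -> H0
  - 210.46.24.87/32 clear@32
  add 0.0.0.0/0 -> H4 at depth 0
  add 0.0.0.0/1 -> H4 at depth 1
  lookup 5.244.86.179: bits 00 walk d0:H4→d1:H4→d2:- -> H4
  add 15.16.64.0/18 -> H5 at depth 18
  add 0.0.0.0/0 -> H4 at depth 0
  lookup 15.16.71.11: bits 000011110001000001 walk d0:H4→d1:H4→d2:-→d3:-→d4:-→d5:-→d6:-→d7:-→d8:-→d9:-→d10:-→d11:-→d12:-→d13:-→d14:-→d15:-→d16:-→d17:-→d18:H5 -> H5
  lookup 15.16.64.0: bits 000011110001000001 walk d0:H4→d1:H4→d2:-→d3:-→d4:-→d5:-→d6:-→d7:-→d8:-→d9:-→d10:-→d11:-→d12:-→d13:-→d14:-→d15:-→d16:-→d17:-→d18:H5 -> H5
  add 40.32.0.0/14 -> H2 at depth 14
  add 210.46.24.84/30 -> H1 at depth 30
  lookup 40.34.0.1: bits 0010100000100010000 walk d0:H4→d1:H4→d2:-→d3:-→d4:-→d5:-→d6:-→d7:-→d8:-→d9:-→d10:-→d11:-→d12:-→d13:-→d14:H2→d15:-→d16:-→d17:-→d18:-→d19:H0 -> H0
  lookup 0.66.45.155: bits 0000 walk d0:H4→d1:H4→d2:-→d3:-→d4:- -> H4
  lookup 15.16.64.25: bits 000011110001000001 walk d0:H4→d1:H4→d2:-→d3:-→d4:-→d5:-→d6:-→d7:-→d8:-→d9:-→d10:-→d11:-→d12:-→d13:-→d14:-→d15:-→d16:-→d17:-→d18:H5 -> H5
  add 15.16.97.188/32 -> H0 at depth 32
  lookup 40.32.0.0: bits 00101000001000 walk d0:H4→d1:H4→d2:-→d3:-→d4:-→d5:-→d6:-→d7:-→d8:-→d9:-→d10:-→d11:-→d12:-→d13:-→d14:H2 -> H2
  - 40.32.0.0/14 clear@14
  lookup 210.46.24.84: bits 110100100010111000011000010101 walk d0:H4→d1:-→d2:-→d3:-→d4:-→d5:-→d6:-→d7:-→d8:-→d9:-→d10:-→d11:-→d12:-→d13:-→d14:-→d15:-→d16:-→d17:-→d18:-→d19:-→d20:-→d21:-→d22:-→d23:-→d24:-→d25:-→d26:-→d27:-→d28:-→d29:-→d30:H1 -> H1

== LOOKUPS ==
["H6","H6","H6","H0","H4","H5","H5","H0","H4","H5","H2","H1"]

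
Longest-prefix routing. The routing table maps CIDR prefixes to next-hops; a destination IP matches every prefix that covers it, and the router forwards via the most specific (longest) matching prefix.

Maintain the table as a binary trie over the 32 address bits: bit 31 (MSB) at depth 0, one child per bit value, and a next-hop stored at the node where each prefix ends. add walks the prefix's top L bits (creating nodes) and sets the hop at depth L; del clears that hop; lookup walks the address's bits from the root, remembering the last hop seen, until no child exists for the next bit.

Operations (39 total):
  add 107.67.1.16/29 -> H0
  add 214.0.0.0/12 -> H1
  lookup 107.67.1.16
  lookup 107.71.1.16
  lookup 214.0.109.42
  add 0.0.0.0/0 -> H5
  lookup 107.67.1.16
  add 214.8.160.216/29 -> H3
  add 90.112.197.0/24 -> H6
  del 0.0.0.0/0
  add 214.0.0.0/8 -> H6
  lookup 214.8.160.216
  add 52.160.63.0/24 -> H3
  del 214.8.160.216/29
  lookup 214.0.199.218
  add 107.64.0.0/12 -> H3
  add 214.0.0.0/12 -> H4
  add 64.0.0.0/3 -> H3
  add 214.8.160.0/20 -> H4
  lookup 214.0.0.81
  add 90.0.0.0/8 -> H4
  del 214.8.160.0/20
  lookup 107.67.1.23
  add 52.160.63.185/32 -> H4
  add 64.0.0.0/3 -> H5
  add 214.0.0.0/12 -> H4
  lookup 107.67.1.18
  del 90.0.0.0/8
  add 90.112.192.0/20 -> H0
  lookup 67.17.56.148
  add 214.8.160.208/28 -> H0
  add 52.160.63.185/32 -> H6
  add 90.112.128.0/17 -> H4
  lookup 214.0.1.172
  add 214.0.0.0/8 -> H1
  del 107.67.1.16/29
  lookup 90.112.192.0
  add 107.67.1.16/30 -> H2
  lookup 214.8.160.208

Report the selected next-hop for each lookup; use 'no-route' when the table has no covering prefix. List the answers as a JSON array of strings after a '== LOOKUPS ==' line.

Trace:
  add 107.67.1.16/29 -> H0 at depth 29
  add 214.0.0.0/12 -> H1 at depth 12
  Q 107.67.1.16: descend 01101011010000110000000100010 ; hops seen [H0] ; pick H0
  Q 107.71.1.16: descend 0110101101000 ; hops seen [∅] ; pick no-route
  Q 214.0.109.42: descend 110101100000 ; hops seen [H1] ; pick H1
  add 0.0.0.0/0 -> H5 at depth 0
  Q 107.67.1.16: descend 01101011010000110000000100010 ; hops seen [H5,H0] ; pick H0
  add 214.8.160.216/29 -> H3 at depth 29
  add 90.112.197.0/24 -> H6 at depth 24
  - 0.0.0.0/0 clear@0
  add 214.0.0.0/8 -> H6 at depth 8
  Q 214.8.160.216: descend 11010110000010001010000011011 ; hops seen [H6,H1,H3] ; pick H3
  add 52.160.63.0/24 -> H3 at depth 24
  - 214.8.160.216/29 clear@29
  Q 214.0.199.218: descend 110101100000 ; hops seen [H6,H1] ; pick H1
  add 107.64.0.0/12 -> H3 at depth 12
  add 214.0.0.0/12 -> H4 at depth 12
  add 64.0.0.0/3 -> H3 at depth 3
  add 214.8.160.0/20 -> H4 at depth 20
  Q 214.0.0.81: descend 110101100000 ; hops seen [H6,H4] ; pick H4
  add 90.0.0.0/8 -> H4 at depth 8
  - 214.8.160.0/20 clear@20
  Q 107.67.1.23: descend 01101011010000110000000100010 ; hops seen [H3,H0] ; pick H0
  add 52.160.63.185/32 -> H4 at depth 32
  add 64.0.0.0/3 -> H5 at depth 3
  add 214.0.0.0/12 -> H4 at depth 12
  Q 107.67.1.18: descend 01101011010000110000000100010 ; hops seen [H3,H0] ; pick H0
  - 90.0.0.0/8 clear@8
  add 90.112.192.0/20 -> H0 at depth 20
  Q 67.17.56.148: descend 010 ; hops seen [H5] ; pick H5
  add 214.8.160.208/28 -> H0 at depth 28
  add 52.160.63.185/32 -> H6 at depth 32
  add 90.112.128.0/17 -> H4 at depth 17
  Q 214.0.1.172: descend 110101100000 ; hops seen [H6,H4] ; pick H4
  add 214.0.0.0/8 -> H1 at depth 8
  - 107.67.1.16/29 clear@29
  Q 90.112.192.0: descend 010110100111000011000 ; hops seen [H5,H4,H0] ; pick H0
  add 107.67.1.16/30 -> H2 at depth 30
  Q 214.8.160.208: descend 1101011000001000101000001101 ; hops seen [H1,H4,H0] ; pick H0

== LOOKUPS ==
["H0","no-route","H1","H0","H3","H1","H4","H0","H0","H5","H4","H0","H0"]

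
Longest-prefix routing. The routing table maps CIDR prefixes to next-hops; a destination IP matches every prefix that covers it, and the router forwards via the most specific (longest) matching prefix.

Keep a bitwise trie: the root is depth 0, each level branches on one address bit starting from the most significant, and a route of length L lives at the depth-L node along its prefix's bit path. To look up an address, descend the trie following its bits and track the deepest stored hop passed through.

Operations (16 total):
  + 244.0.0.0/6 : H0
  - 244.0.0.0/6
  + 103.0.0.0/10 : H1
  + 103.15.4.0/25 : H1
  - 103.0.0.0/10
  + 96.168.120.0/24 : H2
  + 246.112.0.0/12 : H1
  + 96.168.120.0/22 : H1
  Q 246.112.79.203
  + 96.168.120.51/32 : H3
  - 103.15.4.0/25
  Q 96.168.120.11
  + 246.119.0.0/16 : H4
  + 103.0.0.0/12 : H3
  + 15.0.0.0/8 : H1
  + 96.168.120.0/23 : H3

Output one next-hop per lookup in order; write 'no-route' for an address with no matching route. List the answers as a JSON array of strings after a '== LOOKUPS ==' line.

Process each operation:
  add 244.0.0.0/6 -> H0 at depth 6
  del 244.0.0.0/6 (clear depth 6)
  add 103.0.0.0/10 -> H1 at depth 10
  add 103.15.4.0/25 -> H1 at depth 25
  del 103.0.0.0/10 (clear depth 10)
  add 96.168.120.0/24 -> H2 at depth 24
  add 246.112.0.0/12 -> H1 at depth 12
  add 96.168.120.0/22 -> H1 at depth 22
  Q 246.112.79.203: descend 111101100111 ; hops seen [H1] ; pick H1
  add 96.168.120.51/32 -> H3 at depth 32
  del 103.15.4.0/25 (clear depth 25)
  Q 96.168.120.11: descend 01100000101010000111100000 ; hops seen [H1,H2] ; pick H2
  add 246.119.0.0/16 -> H4 at depth 16
  add 103.0.0.0/12 -> H3 at depth 12
  add 15.0.0.0/8 -> H1 at depth 8
  add 96.168.120.0/23 -> H3 at depth 23

== LOOKUPS ==
["H1","H2"]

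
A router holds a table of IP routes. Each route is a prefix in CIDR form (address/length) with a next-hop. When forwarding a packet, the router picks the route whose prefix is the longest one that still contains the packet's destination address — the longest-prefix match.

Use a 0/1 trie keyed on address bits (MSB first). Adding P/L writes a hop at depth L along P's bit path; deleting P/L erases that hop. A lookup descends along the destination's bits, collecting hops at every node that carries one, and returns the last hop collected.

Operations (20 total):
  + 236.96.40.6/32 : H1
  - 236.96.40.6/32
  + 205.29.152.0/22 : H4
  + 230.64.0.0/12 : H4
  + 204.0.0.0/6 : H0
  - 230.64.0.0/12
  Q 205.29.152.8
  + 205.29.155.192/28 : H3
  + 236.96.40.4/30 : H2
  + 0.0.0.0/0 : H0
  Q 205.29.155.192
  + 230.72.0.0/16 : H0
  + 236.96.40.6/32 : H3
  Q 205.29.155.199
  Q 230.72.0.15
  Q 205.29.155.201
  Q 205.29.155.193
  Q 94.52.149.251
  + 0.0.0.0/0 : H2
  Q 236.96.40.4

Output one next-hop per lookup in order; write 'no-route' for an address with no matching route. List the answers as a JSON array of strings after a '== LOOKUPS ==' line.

Apply in order:
  + 236.96.40.6/32 (H1) depth=32
  - 236.96.40.6/32 clear@32
  + 205.29.152.0/22 (H4) depth=22
  + 230.64.0.0/12 (H4) depth=12
  + 204.0.0.0/6 (H0) depth=6
  - 230.64.0.0/12 clear@12
  ? 205.29.152.8  path d0:-→d1:-→d2:-→d3:-→d4:-→d5:-→d6:H0→d7:-→d8:-→d9:-→d10:-→d11:-→d12:-→d13:-→d14:-→d15:-→d16:-→d17:-→d18:-→d19:-→d20:-→d21:-→d22:H4  best=H4
  + 205.29.155.192/28 (H3) depth=28
  + 236.96.40.4/30 (H2) depth=30
  + 0.0.0.0/0 (H0) depth=0
  ? 205.29.155.192  path d0:H0→d1:-→d2:-→d3:-→d4:-→d5:-→d6:H0→d7:-→d8:-→d9:-→d10:-→d11:-→d12:-→d13:-→d14:-→d15:-→d16:-→d17:-→d18:-→d19:-→d20:-→d21:-→d22:H4→d23:-→d24:-→d25:-→d26:-→d27:-→d28:H3  best=H3
  + 230.72.0.0/16 (H0) depth=16
  + 236.96.40.6/32 (H3) depth=32
  ? 205.29.155.199  path d0:H0→d1:-→d2:-→d3:-→d4:-→d5:-→d6:H0→d7:-→d8:-→d9:-→d10:-→d11:-→d12:-→d13:-→d14:-→d15:-→d16:-→d17:-→d18:-→d19:-→d20:-→d21:-→d22:H4→d23:-→d24:-→d25:-→d26:-→d27:-→d28:H3  best=H3
  ? 230.72.0.15  path d0:H0→d1:-→d2:-→d3:-→d4:-→d5:-→d6:-→d7:-→d8:-→d9:-→d10:-→d11:-→d12:-→d13:-→d14:-→d15:-→d16:H0  best=H0
  ? 205.29.155.201  path d0:H0→d1:-→d2:-→d3:-→d4:-→d5:-→d6:H0→d7:-→d8:-→d9:-→d10:-→d11:-→d12:-→d13:-→d14:-→d15:-→d16:-→d17:-→d18:-→d19:-→d20:-→d21:-→d22:H4→d23:-→d24:-→d25:-→d26:-→d27:-→d28:H3  best=H3
  ? 205.29.155.193  path d0:H0→d1:-→d2:-→d3:-→d4:-→d5:-→d6:H0→d7:-→d8:-→d9:-→d10:-→d11:-→d12:-→d13:-→d14:-→d15:-→d16:-→d17:-→d18:-→d19:-→d20:-→d21:-→d22:H4→d23:-→d24:-→d25:-→d26:-→d27:-→d28:H3  best=H3
  ? 94.52.149.251  path d0:H0  best=H0
  + 0.0.0.0/0 (H2) depth=0
  ? 236.96.40.4  path d0:H2→d1:-→d2:-→d3:-→d4:-→d5:-→d6:-→d7:-→d8:-→d9:-→d10:-→d11:-→d12:-→d13:-→d14:-→d15:-→d16:-→d17:-→d18:-→d19:-→d20:-→d21:-→d22:-→d23:-→d24:-→d25:-→d26:-→d27:-→d28:-→d29:-→d30:H2  best=H2

== LOOKUPS ==
["H4","H3","H3","H0","H3","H3","H0","H2"]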